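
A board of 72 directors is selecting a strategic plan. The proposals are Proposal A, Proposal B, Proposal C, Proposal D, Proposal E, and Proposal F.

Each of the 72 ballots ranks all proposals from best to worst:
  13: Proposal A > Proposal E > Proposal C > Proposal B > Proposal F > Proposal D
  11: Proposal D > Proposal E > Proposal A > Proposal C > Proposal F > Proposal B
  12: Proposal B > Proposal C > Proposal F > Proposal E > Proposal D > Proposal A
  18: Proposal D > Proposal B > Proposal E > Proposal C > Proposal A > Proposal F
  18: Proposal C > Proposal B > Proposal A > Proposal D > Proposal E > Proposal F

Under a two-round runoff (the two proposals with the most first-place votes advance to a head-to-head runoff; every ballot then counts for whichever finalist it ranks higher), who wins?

Round 1 first-place votes: Proposal A 13, Proposal B 12, Proposal C 18, Proposal D 29, Proposal E 0, Proposal F 0. Proposal D and Proposal C advance.
Runoff: Proposal D is ranked above Proposal C on 29 ballots, Proposal C above Proposal D on 43.

Proposal C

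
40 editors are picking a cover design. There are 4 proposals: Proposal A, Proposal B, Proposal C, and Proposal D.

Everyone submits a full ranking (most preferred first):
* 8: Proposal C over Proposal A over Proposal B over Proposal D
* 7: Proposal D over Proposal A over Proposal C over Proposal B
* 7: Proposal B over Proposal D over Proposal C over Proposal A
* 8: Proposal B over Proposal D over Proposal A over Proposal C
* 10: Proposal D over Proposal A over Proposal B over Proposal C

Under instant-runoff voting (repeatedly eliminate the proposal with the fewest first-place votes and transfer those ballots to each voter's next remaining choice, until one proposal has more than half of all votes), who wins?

Round 1: Proposal A 0, Proposal B 15, Proposal C 8, Proposal D 17. Proposal A eliminated.
Round 2: Proposal B 15, Proposal C 8, Proposal D 17. Proposal C eliminated.
Round 3: Proposal B 23, Proposal D 17. Proposal B has a majority (≥21).

Proposal B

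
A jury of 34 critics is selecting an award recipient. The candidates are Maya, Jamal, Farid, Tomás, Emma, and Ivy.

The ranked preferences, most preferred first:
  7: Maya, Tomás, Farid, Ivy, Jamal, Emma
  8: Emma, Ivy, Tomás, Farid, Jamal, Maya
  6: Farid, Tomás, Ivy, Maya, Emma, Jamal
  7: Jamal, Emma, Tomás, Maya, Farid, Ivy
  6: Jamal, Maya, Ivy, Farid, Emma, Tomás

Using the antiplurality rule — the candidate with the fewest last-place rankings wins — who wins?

Farid

Last-place votes: Maya 8, Jamal 6, Farid 0, Tomás 6, Emma 7, Ivy 7.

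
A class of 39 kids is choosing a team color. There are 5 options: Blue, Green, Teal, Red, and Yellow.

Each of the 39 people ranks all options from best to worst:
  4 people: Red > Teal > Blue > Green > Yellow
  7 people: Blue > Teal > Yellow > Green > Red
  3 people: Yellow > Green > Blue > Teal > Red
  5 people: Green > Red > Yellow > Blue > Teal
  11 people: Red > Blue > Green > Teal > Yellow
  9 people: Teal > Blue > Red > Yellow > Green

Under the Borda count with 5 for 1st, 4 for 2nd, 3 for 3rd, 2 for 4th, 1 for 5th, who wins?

Blue

Blue: 4×3 + 7×5 + 3×3 + 5×2 + 11×4 + 9×4 = 146
Green: 4×2 + 7×2 + 3×4 + 5×5 + 11×3 + 9×1 = 101
Teal: 4×4 + 7×4 + 3×2 + 5×1 + 11×2 + 9×5 = 122
Red: 4×5 + 7×1 + 3×1 + 5×4 + 11×5 + 9×3 = 132
Yellow: 4×1 + 7×3 + 3×5 + 5×3 + 11×1 + 9×2 = 84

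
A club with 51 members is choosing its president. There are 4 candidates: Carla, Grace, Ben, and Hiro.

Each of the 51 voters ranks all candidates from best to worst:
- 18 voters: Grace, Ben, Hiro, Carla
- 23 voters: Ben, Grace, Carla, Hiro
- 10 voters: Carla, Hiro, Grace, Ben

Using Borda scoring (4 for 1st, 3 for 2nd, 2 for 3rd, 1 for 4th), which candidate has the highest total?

Grace

Carla: 18×1 + 23×2 + 10×4 = 104
Grace: 18×4 + 23×3 + 10×2 = 161
Ben: 18×3 + 23×4 + 10×1 = 156
Hiro: 18×2 + 23×1 + 10×3 = 89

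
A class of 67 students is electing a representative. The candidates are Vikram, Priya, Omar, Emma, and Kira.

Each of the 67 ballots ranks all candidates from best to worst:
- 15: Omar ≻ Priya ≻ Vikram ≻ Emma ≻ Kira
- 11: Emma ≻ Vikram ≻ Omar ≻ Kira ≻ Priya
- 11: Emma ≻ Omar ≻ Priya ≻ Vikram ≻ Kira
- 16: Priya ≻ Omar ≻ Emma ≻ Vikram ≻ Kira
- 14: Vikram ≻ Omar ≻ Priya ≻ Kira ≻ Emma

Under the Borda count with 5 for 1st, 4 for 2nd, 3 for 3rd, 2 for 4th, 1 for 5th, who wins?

Omar

Vikram: 15×3 + 11×4 + 11×2 + 16×2 + 14×5 = 213
Priya: 15×4 + 11×1 + 11×3 + 16×5 + 14×3 = 226
Omar: 15×5 + 11×3 + 11×4 + 16×4 + 14×4 = 272
Emma: 15×2 + 11×5 + 11×5 + 16×3 + 14×1 = 202
Kira: 15×1 + 11×2 + 11×1 + 16×1 + 14×2 = 92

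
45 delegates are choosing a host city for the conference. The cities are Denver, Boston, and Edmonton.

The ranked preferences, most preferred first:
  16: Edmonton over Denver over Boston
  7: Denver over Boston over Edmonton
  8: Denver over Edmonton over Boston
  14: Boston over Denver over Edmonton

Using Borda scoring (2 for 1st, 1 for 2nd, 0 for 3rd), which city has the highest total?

Denver: 16×1 + 7×2 + 8×2 + 14×1 = 60
Boston: 16×0 + 7×1 + 8×0 + 14×2 = 35
Edmonton: 16×2 + 7×0 + 8×1 + 14×0 = 40

Denver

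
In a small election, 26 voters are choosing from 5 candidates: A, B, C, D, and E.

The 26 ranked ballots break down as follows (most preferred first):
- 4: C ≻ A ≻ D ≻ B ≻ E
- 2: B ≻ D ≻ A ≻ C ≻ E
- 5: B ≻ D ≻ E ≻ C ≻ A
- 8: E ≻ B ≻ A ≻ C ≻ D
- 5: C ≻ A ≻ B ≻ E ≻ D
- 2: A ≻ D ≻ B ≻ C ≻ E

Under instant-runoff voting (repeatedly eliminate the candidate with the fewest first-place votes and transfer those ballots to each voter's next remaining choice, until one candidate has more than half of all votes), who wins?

B

Round 1: A 2, B 7, C 9, D 0, E 8. D eliminated.
Round 2: A 2, B 7, C 9, E 8. A eliminated.
Round 3: B 9, C 9, E 8. E eliminated.
Round 4: B 17, C 9. B has a majority (≥14).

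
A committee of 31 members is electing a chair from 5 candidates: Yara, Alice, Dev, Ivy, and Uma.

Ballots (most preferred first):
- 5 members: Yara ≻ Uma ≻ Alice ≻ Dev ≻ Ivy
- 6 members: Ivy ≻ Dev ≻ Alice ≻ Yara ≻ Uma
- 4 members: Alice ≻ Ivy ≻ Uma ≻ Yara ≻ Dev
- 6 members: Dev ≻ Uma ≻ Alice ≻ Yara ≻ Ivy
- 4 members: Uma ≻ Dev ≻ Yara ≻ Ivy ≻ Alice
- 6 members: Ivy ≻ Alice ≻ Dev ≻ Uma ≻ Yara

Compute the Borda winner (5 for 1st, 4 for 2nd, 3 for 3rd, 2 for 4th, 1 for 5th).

Yara: 5×5 + 6×2 + 4×2 + 6×2 + 4×3 + 6×1 = 75
Alice: 5×3 + 6×3 + 4×5 + 6×3 + 4×1 + 6×4 = 99
Dev: 5×2 + 6×4 + 4×1 + 6×5 + 4×4 + 6×3 = 102
Ivy: 5×1 + 6×5 + 4×4 + 6×1 + 4×2 + 6×5 = 95
Uma: 5×4 + 6×1 + 4×3 + 6×4 + 4×5 + 6×2 = 94

Dev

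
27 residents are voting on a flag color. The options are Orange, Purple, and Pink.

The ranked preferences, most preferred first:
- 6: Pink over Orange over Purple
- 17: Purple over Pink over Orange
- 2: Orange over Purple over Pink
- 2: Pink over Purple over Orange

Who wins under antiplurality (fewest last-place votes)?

Pink

Last-place votes: Orange 19, Purple 6, Pink 2.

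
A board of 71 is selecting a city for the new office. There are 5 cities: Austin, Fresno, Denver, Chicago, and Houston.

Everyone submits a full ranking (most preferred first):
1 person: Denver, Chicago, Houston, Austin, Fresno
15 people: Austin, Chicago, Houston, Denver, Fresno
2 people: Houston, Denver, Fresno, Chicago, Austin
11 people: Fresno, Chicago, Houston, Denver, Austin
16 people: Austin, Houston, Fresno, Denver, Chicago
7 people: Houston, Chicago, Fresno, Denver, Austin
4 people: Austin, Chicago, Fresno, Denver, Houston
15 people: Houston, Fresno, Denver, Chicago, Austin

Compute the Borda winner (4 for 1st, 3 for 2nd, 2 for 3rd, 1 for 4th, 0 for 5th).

Houston

Austin: 1×1 + 15×4 + 2×0 + 11×0 + 16×4 + 7×0 + 4×4 + 15×0 = 141
Fresno: 1×0 + 15×0 + 2×2 + 11×4 + 16×2 + 7×2 + 4×2 + 15×3 = 147
Denver: 1×4 + 15×1 + 2×3 + 11×1 + 16×1 + 7×1 + 4×1 + 15×2 = 93
Chicago: 1×3 + 15×3 + 2×1 + 11×3 + 16×0 + 7×3 + 4×3 + 15×1 = 131
Houston: 1×2 + 15×2 + 2×4 + 11×2 + 16×3 + 7×4 + 4×0 + 15×4 = 198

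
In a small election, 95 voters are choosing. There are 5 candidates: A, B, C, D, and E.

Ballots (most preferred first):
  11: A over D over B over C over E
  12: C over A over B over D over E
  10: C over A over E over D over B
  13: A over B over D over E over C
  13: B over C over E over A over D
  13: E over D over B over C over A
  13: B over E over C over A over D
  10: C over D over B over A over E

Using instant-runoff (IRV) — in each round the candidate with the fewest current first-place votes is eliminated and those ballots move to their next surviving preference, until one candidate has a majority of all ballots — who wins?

Round 1: A 24, B 26, C 32, D 0, E 13. D eliminated.
Round 2: A 24, B 26, C 32, E 13. E eliminated.
Round 3: A 24, B 39, C 32. A eliminated.
Round 4: B 63, C 32. B has a majority (≥48).

B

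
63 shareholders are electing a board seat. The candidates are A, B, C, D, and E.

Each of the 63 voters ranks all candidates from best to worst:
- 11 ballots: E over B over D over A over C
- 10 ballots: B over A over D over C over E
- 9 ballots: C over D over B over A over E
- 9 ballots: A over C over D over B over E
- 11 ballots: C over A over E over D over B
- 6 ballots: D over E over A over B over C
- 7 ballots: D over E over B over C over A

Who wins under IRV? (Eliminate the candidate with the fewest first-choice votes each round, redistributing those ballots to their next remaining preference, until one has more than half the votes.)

D

Round 1: A 9, B 10, C 20, D 13, E 11. A eliminated.
Round 2: B 10, C 29, D 13, E 11. B eliminated.
Round 3: C 29, D 23, E 11. E eliminated.
Round 4: C 29, D 34. D has a majority (≥32).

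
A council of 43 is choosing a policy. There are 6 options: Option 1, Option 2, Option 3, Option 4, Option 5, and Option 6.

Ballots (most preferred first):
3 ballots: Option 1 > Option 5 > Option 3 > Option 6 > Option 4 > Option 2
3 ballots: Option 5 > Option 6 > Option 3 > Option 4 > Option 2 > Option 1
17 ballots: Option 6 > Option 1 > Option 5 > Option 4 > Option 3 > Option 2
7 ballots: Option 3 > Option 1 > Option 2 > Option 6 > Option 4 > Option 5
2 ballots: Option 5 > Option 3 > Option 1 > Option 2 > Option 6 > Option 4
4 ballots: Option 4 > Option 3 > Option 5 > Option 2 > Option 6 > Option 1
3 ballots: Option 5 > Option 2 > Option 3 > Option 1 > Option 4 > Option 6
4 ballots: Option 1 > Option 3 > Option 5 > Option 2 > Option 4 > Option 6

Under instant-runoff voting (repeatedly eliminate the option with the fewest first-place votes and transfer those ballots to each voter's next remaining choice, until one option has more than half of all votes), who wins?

Round 1: Option 1 7, Option 2 0, Option 3 7, Option 4 4, Option 5 8, Option 6 17. Option 2 eliminated.
Round 2: Option 1 7, Option 3 7, Option 4 4, Option 5 8, Option 6 17. Option 4 eliminated.
Round 3: Option 1 7, Option 3 11, Option 5 8, Option 6 17. Option 1 eliminated.
Round 4: Option 3 15, Option 5 11, Option 6 17. Option 5 eliminated.
Round 5: Option 3 23, Option 6 20. Option 3 has a majority (≥22).

Option 3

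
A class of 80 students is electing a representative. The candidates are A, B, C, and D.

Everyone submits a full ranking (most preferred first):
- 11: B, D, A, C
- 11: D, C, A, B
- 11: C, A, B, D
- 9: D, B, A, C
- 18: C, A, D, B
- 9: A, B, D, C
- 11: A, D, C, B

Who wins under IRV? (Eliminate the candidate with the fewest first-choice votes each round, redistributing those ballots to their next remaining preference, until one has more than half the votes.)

D

Round 1: A 20, B 11, C 29, D 20. B eliminated.
Round 2: A 20, C 29, D 31. A eliminated.
Round 3: C 29, D 51. D has a majority (≥41).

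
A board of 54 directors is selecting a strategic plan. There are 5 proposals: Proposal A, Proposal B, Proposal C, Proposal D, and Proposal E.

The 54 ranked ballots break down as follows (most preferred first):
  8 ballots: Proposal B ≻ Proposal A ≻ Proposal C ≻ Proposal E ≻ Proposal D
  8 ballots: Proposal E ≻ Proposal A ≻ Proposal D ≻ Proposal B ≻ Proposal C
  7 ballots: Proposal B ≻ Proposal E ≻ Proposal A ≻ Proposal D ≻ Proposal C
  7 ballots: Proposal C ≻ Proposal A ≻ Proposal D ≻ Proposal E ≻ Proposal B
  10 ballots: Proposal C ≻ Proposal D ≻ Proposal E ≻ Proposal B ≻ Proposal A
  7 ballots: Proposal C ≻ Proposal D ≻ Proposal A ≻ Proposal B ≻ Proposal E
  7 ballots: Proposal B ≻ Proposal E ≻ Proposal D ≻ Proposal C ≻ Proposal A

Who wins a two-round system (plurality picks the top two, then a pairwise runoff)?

Round 1 first-place votes: Proposal A 0, Proposal B 22, Proposal C 24, Proposal D 0, Proposal E 8. Proposal C and Proposal B advance.
Runoff: Proposal C is ranked above Proposal B on 24 ballots, Proposal B above Proposal C on 30.

Proposal B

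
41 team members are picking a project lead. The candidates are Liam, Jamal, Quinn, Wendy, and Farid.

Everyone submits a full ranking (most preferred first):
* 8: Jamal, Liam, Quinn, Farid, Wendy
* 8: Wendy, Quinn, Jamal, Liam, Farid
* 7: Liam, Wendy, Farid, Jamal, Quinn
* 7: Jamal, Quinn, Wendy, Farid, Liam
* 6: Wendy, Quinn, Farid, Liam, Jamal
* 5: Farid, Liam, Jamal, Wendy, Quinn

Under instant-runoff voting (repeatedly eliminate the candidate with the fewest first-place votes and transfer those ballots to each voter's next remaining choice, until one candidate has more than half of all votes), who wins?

Round 1: Liam 7, Jamal 15, Quinn 0, Wendy 14, Farid 5. Quinn eliminated.
Round 2: Liam 7, Jamal 15, Wendy 14, Farid 5. Farid eliminated.
Round 3: Liam 12, Jamal 15, Wendy 14. Liam eliminated.
Round 4: Jamal 20, Wendy 21. Wendy has a majority (≥21).

Wendy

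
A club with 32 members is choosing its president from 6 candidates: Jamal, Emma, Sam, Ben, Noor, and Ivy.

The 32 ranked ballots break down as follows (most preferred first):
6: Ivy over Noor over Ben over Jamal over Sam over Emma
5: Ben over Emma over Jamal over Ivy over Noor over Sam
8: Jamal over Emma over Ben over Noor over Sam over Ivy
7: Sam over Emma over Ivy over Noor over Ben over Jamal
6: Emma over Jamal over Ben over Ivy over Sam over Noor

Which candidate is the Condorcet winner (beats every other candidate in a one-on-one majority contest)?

Emma vs Jamal: 18–14
Emma vs Sam: 19–13
Emma vs Ben: 21–11
Emma vs Noor: 26–6
Emma vs Ivy: 26–6
Emma beats every other candidate.

Emma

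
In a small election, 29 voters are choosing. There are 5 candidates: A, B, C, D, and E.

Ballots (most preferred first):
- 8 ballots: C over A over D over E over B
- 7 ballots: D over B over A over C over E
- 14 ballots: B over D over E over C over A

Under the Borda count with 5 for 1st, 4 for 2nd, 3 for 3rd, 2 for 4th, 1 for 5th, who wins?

A: 8×4 + 7×3 + 14×1 = 67
B: 8×1 + 7×4 + 14×5 = 106
C: 8×5 + 7×2 + 14×2 = 82
D: 8×3 + 7×5 + 14×4 = 115
E: 8×2 + 7×1 + 14×3 = 65

D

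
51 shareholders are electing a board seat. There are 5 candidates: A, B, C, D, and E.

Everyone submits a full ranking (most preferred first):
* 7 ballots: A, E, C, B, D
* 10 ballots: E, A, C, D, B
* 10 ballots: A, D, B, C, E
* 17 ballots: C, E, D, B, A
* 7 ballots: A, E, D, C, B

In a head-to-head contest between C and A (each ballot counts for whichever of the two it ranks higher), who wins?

C is ranked above A on 17 ballots; A above C on 34.

A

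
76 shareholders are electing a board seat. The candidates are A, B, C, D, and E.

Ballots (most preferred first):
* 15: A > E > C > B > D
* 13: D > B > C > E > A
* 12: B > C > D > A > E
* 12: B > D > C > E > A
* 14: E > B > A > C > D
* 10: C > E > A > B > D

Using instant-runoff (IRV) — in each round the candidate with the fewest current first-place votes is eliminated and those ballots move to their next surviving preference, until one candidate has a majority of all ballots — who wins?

Round 1: A 15, B 24, C 10, D 13, E 14. C eliminated.
Round 2: A 15, B 24, D 13, E 24. D eliminated.
Round 3: A 15, B 37, E 24. A eliminated.
Round 4: B 37, E 39. E has a majority (≥39).

E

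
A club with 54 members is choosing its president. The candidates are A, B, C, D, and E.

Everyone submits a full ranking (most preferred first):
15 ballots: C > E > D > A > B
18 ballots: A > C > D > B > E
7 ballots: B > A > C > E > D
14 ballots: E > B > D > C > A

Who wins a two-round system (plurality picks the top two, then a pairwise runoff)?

C

Round 1 first-place votes: A 18, B 7, C 15, D 0, E 14. A and C advance.
Runoff: A is ranked above C on 25 ballots, C above A on 29.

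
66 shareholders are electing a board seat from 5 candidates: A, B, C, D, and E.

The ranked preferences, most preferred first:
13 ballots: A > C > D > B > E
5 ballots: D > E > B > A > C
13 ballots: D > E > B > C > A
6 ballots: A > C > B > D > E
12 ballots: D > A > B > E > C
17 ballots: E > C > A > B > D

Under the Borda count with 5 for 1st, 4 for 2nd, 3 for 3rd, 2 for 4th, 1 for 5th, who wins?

A: 13×5 + 5×2 + 13×1 + 6×5 + 12×4 + 17×3 = 217
B: 13×2 + 5×3 + 13×3 + 6×3 + 12×3 + 17×2 = 168
C: 13×4 + 5×1 + 13×2 + 6×4 + 12×1 + 17×4 = 187
D: 13×3 + 5×5 + 13×5 + 6×2 + 12×5 + 17×1 = 218
E: 13×1 + 5×4 + 13×4 + 6×1 + 12×2 + 17×5 = 200

D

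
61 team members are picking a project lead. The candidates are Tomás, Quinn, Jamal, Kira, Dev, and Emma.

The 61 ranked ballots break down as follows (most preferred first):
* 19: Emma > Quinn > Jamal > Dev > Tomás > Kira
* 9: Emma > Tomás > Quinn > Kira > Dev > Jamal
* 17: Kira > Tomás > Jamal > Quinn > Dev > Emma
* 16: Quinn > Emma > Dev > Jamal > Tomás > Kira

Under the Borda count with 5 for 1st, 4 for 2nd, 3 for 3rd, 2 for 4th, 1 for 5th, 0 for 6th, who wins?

Tomás: 19×1 + 9×4 + 17×4 + 16×1 = 139
Quinn: 19×4 + 9×3 + 17×2 + 16×5 = 217
Jamal: 19×3 + 9×0 + 17×3 + 16×2 = 140
Kira: 19×0 + 9×2 + 17×5 + 16×0 = 103
Dev: 19×2 + 9×1 + 17×1 + 16×3 = 112
Emma: 19×5 + 9×5 + 17×0 + 16×4 = 204

Quinn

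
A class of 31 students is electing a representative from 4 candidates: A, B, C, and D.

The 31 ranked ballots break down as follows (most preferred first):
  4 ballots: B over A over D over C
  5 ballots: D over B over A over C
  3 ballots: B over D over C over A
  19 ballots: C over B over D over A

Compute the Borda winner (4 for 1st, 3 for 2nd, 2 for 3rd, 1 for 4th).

A: 4×3 + 5×2 + 3×1 + 19×1 = 44
B: 4×4 + 5×3 + 3×4 + 19×3 = 100
C: 4×1 + 5×1 + 3×2 + 19×4 = 91
D: 4×2 + 5×4 + 3×3 + 19×2 = 75

B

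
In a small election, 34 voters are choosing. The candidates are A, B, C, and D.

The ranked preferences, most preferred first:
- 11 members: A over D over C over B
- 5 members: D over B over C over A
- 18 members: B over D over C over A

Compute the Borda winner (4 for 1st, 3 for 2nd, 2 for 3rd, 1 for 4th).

D

A: 11×4 + 5×1 + 18×1 = 67
B: 11×1 + 5×3 + 18×4 = 98
C: 11×2 + 5×2 + 18×2 = 68
D: 11×3 + 5×4 + 18×3 = 107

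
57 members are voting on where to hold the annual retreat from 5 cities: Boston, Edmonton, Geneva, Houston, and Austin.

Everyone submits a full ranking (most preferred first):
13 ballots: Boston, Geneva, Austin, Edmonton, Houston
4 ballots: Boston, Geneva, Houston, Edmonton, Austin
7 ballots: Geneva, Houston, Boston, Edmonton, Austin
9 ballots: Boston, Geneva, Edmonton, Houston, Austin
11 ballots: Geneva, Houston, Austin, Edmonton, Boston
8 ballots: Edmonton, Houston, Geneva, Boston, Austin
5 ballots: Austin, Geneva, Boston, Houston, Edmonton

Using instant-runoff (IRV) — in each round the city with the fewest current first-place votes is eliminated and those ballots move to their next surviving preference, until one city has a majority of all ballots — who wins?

Geneva

Round 1: Boston 26, Edmonton 8, Geneva 18, Houston 0, Austin 5. Houston eliminated.
Round 2: Boston 26, Edmonton 8, Geneva 18, Austin 5. Austin eliminated.
Round 3: Boston 26, Edmonton 8, Geneva 23. Edmonton eliminated.
Round 4: Boston 26, Geneva 31. Geneva has a majority (≥29).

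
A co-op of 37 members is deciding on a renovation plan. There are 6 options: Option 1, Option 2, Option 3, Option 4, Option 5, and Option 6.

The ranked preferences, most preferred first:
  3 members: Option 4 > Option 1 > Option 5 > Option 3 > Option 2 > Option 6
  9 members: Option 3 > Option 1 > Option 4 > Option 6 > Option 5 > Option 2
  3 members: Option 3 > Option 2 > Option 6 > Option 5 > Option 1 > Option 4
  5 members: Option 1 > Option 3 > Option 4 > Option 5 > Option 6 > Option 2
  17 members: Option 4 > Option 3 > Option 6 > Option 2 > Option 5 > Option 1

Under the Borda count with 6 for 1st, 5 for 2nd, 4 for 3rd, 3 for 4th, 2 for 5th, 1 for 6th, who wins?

Option 3

Option 1: 3×5 + 9×5 + 3×2 + 5×6 + 17×1 = 113
Option 2: 3×2 + 9×1 + 3×5 + 5×1 + 17×3 = 86
Option 3: 3×3 + 9×6 + 3×6 + 5×5 + 17×5 = 191
Option 4: 3×6 + 9×4 + 3×1 + 5×4 + 17×6 = 179
Option 5: 3×4 + 9×2 + 3×3 + 5×3 + 17×2 = 88
Option 6: 3×1 + 9×3 + 3×4 + 5×2 + 17×4 = 120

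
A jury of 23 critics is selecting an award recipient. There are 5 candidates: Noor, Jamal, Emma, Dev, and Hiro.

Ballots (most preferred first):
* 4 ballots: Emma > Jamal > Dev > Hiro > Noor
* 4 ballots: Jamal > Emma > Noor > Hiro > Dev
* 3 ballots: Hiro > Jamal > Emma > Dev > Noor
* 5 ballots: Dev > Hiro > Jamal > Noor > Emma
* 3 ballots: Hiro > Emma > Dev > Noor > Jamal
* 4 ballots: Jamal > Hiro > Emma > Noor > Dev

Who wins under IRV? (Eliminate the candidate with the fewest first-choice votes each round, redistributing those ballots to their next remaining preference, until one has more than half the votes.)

Round 1: Noor 0, Jamal 8, Emma 4, Dev 5, Hiro 6. Noor eliminated.
Round 2: Jamal 8, Emma 4, Dev 5, Hiro 6. Emma eliminated.
Round 3: Jamal 12, Dev 5, Hiro 6. Jamal has a majority (≥12).

Jamal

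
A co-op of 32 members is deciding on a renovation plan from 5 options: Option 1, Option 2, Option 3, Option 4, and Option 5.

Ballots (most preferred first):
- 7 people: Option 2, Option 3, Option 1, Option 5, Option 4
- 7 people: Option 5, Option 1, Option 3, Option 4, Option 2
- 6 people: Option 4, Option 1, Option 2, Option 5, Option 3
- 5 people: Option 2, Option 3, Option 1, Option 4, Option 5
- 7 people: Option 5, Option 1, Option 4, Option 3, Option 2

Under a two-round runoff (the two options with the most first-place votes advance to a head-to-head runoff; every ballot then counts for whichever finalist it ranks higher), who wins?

Round 1 first-place votes: Option 1 0, Option 2 12, Option 3 0, Option 4 6, Option 5 14. Option 5 and Option 2 advance.
Runoff: Option 5 is ranked above Option 2 on 14 ballots, Option 2 above Option 5 on 18.

Option 2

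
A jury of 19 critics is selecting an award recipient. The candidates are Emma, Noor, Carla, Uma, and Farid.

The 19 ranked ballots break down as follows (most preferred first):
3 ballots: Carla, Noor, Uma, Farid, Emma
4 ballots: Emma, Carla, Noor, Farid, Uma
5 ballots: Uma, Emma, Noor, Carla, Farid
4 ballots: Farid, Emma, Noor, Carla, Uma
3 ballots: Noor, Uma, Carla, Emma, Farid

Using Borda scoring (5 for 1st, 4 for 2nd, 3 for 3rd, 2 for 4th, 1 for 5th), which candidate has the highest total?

Noor

Emma: 3×1 + 4×5 + 5×4 + 4×4 + 3×2 = 65
Noor: 3×4 + 4×3 + 5×3 + 4×3 + 3×5 = 66
Carla: 3×5 + 4×4 + 5×2 + 4×2 + 3×3 = 58
Uma: 3×3 + 4×1 + 5×5 + 4×1 + 3×4 = 54
Farid: 3×2 + 4×2 + 5×1 + 4×5 + 3×1 = 42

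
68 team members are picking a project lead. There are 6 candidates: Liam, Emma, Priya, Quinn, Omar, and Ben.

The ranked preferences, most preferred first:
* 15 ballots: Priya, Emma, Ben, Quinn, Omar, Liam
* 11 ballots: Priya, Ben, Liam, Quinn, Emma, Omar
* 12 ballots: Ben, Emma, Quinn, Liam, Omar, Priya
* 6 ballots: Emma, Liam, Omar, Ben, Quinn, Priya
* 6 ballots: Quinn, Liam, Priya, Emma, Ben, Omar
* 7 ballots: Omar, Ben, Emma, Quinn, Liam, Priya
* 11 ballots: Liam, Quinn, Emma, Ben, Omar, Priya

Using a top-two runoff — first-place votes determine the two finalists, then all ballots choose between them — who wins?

Ben

Round 1 first-place votes: Liam 11, Emma 6, Priya 26, Quinn 6, Omar 7, Ben 12. Priya and Ben advance.
Runoff: Priya is ranked above Ben on 32 ballots, Ben above Priya on 36.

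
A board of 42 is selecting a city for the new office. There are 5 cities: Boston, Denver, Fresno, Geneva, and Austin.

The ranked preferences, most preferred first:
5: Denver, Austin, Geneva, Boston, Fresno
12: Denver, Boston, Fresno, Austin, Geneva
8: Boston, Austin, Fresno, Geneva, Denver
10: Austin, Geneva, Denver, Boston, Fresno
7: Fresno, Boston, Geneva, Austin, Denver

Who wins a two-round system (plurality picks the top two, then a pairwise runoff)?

Round 1 first-place votes: Boston 8, Denver 17, Fresno 7, Geneva 0, Austin 10. Denver and Austin advance.
Runoff: Denver is ranked above Austin on 17 ballots, Austin above Denver on 25.

Austin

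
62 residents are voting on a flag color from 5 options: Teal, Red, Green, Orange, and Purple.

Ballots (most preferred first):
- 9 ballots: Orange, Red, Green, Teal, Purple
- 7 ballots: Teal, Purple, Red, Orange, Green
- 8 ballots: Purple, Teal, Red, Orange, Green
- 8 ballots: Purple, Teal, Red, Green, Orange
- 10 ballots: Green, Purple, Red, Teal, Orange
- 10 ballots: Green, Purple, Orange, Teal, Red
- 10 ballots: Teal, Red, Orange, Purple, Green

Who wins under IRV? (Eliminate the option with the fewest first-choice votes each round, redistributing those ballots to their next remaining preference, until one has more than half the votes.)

Round 1: Teal 17, Red 0, Green 20, Orange 9, Purple 16. Red eliminated.
Round 2: Teal 17, Green 20, Orange 9, Purple 16. Orange eliminated.
Round 3: Teal 17, Green 29, Purple 16. Purple eliminated.
Round 4: Teal 33, Green 29. Teal has a majority (≥32).

Teal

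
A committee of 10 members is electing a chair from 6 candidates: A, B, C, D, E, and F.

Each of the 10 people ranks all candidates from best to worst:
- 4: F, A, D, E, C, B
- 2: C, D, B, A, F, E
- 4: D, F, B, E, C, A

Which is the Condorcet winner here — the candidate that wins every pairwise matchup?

D vs A: 6–4
D vs B: 10–0
D vs C: 8–2
D vs E: 10–0
D vs F: 6–4
D beats every other candidate.

D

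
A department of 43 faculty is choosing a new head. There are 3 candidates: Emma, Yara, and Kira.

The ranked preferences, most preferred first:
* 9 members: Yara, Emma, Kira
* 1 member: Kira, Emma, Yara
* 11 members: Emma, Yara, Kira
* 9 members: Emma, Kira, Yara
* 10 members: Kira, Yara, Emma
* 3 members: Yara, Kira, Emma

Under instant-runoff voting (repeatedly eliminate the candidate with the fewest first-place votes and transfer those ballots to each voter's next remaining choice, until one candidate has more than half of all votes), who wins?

Yara

Round 1: Emma 20, Yara 12, Kira 11. Kira eliminated.
Round 2: Emma 21, Yara 22. Yara has a majority (≥22).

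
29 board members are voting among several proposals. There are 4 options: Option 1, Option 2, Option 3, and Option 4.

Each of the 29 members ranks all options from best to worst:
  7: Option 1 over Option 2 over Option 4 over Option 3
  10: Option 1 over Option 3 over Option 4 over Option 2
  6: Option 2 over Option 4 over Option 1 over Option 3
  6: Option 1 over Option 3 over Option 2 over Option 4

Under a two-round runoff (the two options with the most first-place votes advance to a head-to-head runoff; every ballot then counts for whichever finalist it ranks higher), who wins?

Round 1 first-place votes: Option 1 23, Option 2 6, Option 3 0, Option 4 0. Option 1 and Option 2 advance.
Runoff: Option 1 is ranked above Option 2 on 23 ballots, Option 2 above Option 1 on 6.

Option 1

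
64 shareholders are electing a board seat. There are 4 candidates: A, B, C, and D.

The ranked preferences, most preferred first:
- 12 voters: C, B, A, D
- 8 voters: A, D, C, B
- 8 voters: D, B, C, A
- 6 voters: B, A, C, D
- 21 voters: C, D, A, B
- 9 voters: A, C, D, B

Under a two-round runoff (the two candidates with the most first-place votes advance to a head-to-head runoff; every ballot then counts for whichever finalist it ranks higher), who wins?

Round 1 first-place votes: A 17, B 6, C 33, D 8. C and A advance.
Runoff: C is ranked above A on 41 ballots, A above C on 23.

C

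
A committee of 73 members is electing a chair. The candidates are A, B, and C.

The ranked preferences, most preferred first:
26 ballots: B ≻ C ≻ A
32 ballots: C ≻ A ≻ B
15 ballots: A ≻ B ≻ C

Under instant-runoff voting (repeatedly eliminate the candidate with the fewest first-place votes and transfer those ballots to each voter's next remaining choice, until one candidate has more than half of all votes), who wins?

B

Round 1: A 15, B 26, C 32. A eliminated.
Round 2: B 41, C 32. B has a majority (≥37).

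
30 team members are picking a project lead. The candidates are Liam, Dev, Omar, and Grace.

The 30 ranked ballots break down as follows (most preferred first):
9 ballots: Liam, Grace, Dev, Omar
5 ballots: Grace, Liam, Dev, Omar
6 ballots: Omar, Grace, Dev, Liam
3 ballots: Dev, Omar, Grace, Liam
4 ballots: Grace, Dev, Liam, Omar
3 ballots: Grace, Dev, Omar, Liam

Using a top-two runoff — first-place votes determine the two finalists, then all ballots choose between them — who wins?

Grace

Round 1 first-place votes: Liam 9, Dev 3, Omar 6, Grace 12. Grace and Liam advance.
Runoff: Grace is ranked above Liam on 21 ballots, Liam above Grace on 9.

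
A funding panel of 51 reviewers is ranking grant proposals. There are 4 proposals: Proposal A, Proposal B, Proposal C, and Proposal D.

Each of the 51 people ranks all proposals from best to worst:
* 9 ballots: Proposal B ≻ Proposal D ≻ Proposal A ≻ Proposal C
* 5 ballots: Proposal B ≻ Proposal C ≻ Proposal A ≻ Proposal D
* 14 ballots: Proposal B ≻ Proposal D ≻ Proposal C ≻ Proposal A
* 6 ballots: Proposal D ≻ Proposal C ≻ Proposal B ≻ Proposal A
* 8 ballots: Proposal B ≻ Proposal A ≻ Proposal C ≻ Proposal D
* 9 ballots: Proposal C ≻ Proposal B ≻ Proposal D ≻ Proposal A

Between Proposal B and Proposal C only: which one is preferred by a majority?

Proposal B is ranked above Proposal C on 36 ballots; Proposal C above Proposal B on 15.

Proposal B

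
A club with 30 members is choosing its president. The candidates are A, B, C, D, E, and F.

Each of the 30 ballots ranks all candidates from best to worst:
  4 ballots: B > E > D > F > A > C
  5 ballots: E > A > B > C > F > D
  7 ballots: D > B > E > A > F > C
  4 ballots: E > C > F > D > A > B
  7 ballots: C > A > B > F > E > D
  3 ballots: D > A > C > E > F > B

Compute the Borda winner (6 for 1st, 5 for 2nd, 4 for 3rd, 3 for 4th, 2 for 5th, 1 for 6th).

A: 4×2 + 5×5 + 7×3 + 4×2 + 7×5 + 3×5 = 112
B: 4×6 + 5×4 + 7×5 + 4×1 + 7×4 + 3×1 = 114
C: 4×1 + 5×3 + 7×1 + 4×5 + 7×6 + 3×4 = 100
D: 4×4 + 5×1 + 7×6 + 4×3 + 7×1 + 3×6 = 100
E: 4×5 + 5×6 + 7×4 + 4×6 + 7×2 + 3×3 = 125
F: 4×3 + 5×2 + 7×2 + 4×4 + 7×3 + 3×2 = 79

E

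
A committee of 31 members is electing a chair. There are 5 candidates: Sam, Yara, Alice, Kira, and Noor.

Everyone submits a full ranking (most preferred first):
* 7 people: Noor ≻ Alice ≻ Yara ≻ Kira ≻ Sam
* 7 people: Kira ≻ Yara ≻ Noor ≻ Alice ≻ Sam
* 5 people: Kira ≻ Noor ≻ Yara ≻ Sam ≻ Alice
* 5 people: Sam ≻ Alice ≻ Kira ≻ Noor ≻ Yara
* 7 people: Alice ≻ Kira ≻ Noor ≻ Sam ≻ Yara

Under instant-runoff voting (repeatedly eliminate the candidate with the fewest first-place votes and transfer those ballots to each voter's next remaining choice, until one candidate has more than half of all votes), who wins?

Alice

Round 1: Sam 5, Yara 0, Alice 7, Kira 12, Noor 7. Yara eliminated.
Round 2: Sam 5, Alice 7, Kira 12, Noor 7. Sam eliminated.
Round 3: Alice 12, Kira 12, Noor 7. Noor eliminated.
Round 4: Alice 19, Kira 12. Alice has a majority (≥16).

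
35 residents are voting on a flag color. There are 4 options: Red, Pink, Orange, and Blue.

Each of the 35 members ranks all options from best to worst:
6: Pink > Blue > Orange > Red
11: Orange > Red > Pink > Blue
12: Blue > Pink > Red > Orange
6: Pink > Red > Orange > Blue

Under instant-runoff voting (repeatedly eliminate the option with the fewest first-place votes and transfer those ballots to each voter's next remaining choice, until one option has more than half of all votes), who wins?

Round 1: Red 0, Pink 12, Orange 11, Blue 12. Red eliminated.
Round 2: Pink 12, Orange 11, Blue 12. Orange eliminated.
Round 3: Pink 23, Blue 12. Pink has a majority (≥18).

Pink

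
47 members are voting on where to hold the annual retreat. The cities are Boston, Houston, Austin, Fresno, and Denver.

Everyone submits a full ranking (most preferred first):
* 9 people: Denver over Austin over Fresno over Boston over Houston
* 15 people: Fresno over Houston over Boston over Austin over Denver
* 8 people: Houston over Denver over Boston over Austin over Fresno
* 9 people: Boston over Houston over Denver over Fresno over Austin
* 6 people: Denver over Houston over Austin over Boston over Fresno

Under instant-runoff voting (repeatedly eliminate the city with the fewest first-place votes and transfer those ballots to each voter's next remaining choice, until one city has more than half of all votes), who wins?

Round 1: Boston 9, Houston 8, Austin 0, Fresno 15, Denver 15. Austin eliminated.
Round 2: Boston 9, Houston 8, Fresno 15, Denver 15. Houston eliminated.
Round 3: Boston 9, Fresno 15, Denver 23. Boston eliminated.
Round 4: Fresno 15, Denver 32. Denver has a majority (≥24).

Denver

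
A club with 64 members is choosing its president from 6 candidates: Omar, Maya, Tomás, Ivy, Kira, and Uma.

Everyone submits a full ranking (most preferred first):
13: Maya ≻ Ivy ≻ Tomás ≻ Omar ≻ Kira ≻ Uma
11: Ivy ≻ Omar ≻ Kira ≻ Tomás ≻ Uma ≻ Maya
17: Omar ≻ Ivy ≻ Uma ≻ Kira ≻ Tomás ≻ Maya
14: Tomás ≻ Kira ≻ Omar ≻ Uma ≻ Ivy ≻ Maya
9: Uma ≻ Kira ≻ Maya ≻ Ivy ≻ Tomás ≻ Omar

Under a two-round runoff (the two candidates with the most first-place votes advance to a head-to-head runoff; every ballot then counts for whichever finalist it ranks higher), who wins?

Round 1 first-place votes: Omar 17, Maya 13, Tomás 14, Ivy 11, Kira 0, Uma 9. Omar and Tomás advance.
Runoff: Omar is ranked above Tomás on 28 ballots, Tomás above Omar on 36.

Tomás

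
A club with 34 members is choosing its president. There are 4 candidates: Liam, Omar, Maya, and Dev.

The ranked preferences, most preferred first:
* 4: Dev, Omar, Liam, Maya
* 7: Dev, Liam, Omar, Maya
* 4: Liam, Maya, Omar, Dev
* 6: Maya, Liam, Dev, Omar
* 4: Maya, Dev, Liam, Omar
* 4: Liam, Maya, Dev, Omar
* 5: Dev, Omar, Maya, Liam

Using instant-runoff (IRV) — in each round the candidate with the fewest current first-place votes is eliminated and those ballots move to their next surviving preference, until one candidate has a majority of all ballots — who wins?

Maya

Round 1: Liam 8, Omar 0, Maya 10, Dev 16. Omar eliminated.
Round 2: Liam 8, Maya 10, Dev 16. Liam eliminated.
Round 3: Maya 18, Dev 16. Maya has a majority (≥18).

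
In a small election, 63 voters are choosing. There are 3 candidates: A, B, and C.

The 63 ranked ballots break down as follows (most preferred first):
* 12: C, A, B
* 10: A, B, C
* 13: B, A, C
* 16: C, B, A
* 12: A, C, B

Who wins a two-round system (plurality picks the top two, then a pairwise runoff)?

A

Round 1 first-place votes: A 22, B 13, C 28. C and A advance.
Runoff: C is ranked above A on 28 ballots, A above C on 35.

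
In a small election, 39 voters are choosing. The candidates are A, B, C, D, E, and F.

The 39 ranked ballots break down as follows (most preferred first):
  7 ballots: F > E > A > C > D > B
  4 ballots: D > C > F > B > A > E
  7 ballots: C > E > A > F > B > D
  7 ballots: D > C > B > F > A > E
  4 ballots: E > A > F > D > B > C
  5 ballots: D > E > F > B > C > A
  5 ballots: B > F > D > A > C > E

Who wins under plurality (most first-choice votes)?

D

First-place votes: A 0, B 5, C 7, D 16, E 4, F 7.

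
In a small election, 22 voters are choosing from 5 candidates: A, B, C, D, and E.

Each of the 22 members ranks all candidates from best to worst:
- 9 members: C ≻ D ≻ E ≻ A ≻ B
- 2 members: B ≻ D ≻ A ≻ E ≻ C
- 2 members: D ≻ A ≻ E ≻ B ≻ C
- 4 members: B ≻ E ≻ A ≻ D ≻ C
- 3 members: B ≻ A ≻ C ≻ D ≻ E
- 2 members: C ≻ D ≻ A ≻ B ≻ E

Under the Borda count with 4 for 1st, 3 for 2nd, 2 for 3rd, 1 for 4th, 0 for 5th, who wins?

A: 9×1 + 2×2 + 2×3 + 4×2 + 3×3 + 2×2 = 40
B: 9×0 + 2×4 + 2×1 + 4×4 + 3×4 + 2×1 = 40
C: 9×4 + 2×0 + 2×0 + 4×0 + 3×2 + 2×4 = 50
D: 9×3 + 2×3 + 2×4 + 4×1 + 3×1 + 2×3 = 54
E: 9×2 + 2×1 + 2×2 + 4×3 + 3×0 + 2×0 = 36

D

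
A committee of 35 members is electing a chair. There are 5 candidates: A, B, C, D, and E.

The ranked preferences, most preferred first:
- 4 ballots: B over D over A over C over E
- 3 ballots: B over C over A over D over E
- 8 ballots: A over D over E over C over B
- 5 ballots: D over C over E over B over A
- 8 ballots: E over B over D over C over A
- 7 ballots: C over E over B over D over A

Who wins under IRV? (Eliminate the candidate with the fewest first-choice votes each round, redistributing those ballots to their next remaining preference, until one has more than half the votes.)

Round 1: A 8, B 7, C 7, D 5, E 8. D eliminated.
Round 2: A 8, B 7, C 12, E 8. B eliminated.
Round 3: A 12, C 15, E 8. E eliminated.
Round 4: A 12, C 23. C has a majority (≥18).

C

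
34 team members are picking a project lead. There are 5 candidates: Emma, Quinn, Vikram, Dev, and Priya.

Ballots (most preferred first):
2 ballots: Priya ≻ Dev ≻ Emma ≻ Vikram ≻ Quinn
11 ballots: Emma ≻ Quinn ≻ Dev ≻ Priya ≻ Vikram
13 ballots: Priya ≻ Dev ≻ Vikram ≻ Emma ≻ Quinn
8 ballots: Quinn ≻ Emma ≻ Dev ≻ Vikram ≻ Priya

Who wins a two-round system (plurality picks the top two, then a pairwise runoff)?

Round 1 first-place votes: Emma 11, Quinn 8, Vikram 0, Dev 0, Priya 15. Priya and Emma advance.
Runoff: Priya is ranked above Emma on 15 ballots, Emma above Priya on 19.

Emma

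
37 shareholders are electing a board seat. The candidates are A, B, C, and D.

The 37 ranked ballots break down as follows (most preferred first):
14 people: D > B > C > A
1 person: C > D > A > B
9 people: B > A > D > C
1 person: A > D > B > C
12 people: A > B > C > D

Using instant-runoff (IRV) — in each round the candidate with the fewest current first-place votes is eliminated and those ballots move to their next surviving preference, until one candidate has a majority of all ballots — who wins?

A

Round 1: A 13, B 9, C 1, D 14. C eliminated.
Round 2: A 13, B 9, D 15. B eliminated.
Round 3: A 22, D 15. A has a majority (≥19).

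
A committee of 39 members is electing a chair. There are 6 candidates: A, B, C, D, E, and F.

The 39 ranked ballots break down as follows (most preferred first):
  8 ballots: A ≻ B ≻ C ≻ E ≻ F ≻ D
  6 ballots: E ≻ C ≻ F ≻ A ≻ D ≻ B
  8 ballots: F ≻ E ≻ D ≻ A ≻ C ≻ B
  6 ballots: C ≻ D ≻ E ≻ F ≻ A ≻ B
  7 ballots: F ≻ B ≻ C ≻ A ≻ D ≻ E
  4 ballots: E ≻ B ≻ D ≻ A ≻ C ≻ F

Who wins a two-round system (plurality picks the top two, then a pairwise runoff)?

Round 1 first-place votes: A 8, B 0, C 6, D 0, E 10, F 15. F and E advance.
Runoff: F is ranked above E on 15 ballots, E above F on 24.

E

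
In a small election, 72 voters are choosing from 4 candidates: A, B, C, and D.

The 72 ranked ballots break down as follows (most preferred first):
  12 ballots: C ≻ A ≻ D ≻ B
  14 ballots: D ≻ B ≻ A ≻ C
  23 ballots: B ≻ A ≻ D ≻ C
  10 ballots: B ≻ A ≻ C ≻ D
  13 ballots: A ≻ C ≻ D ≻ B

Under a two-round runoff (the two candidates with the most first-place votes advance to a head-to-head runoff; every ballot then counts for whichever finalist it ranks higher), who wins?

Round 1 first-place votes: A 13, B 33, C 12, D 14. B and D advance.
Runoff: B is ranked above D on 33 ballots, D above B on 39.

D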